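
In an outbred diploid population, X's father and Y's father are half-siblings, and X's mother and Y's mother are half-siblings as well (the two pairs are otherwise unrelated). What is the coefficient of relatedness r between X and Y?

Independent pedigree routes through distinct common ancestors add.
X and Y are related in two ways: half first cousins through their fathers (r = 1/16) and half first cousins through their mothers (r = 1/16).
r = 1/16 + 1/16 = 0.125.

0.125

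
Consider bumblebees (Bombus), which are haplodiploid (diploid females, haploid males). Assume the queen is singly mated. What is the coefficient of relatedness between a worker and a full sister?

Haplodiploid full sisters inherit their father's entire haploid genome identically (contributing 1/2) and on average half of their mother's contribution (1/2 · 1/2 = 1/4); r = 1/2 + 1/4 = 3/4.

0.75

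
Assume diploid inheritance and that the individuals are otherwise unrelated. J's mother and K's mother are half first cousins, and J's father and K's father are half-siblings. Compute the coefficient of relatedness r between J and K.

0.078125

Independent pedigree routes through distinct common ancestors add.
J and K are related in two ways: half second cousins through their mothers (r = 1/64) and half first cousins through their fathers (r = 1/16).
r = 1/64 + 1/16 = 5/64 = 0.078125.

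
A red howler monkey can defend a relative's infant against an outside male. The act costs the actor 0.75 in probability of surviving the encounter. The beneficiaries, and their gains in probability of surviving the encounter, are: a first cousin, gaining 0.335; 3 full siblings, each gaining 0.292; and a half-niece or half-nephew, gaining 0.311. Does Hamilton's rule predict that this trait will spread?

No

Hamilton's rule: the trait is favored when the sum of r·B over every recipient exceeds the actor's cost C.
r to a first cousin = 0.125 (first cousins share one grandparent pair — two paths of length 4: r = 2·(1/2)^4 = 1/8).
r to a full sibling = 0.5 (full sibs share both parents — two paths of length 2: r = 2·(1/2)^2 = 1/2).
r to a half-niece or half-nephew = 0.125 (half-aunt/uncle↔niece/nephew: one path of length 3: r = (1/2)^3 = 1/8).
Summing one r·B term per recipient: 1·0.125·0.335 + 3·0.5·0.292 + 1·0.125·0.311 = 0.51875.
0.51875 < 0.75: the indirect benefit is less than the cost.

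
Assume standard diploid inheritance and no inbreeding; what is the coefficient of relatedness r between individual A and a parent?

One parent–offspring link: r = (1/2)^1 = 1/2.

0.5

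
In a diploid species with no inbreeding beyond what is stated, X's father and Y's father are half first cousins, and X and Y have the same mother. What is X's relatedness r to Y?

With two independent routes of shared ancestry, r is the sum of the two contributions.
X and Y are related in two ways: half second cousins through their fathers (r = 1/64) and half-sibs through their shared mother (r = 1/4).
r = 1/64 + 1/4 = 17/64 = 0.265625.

0.265625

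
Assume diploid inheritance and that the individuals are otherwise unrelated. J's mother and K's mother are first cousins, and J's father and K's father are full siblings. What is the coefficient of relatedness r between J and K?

0.15625

With two independent routes of shared ancestry, r is the sum of the two contributions.
J and K are related in two ways: second cousins through their mothers (r = 1/32) and first cousins through their fathers (r = 1/8).
r = 1/32 + 1/8 = 5/32 = 0.15625.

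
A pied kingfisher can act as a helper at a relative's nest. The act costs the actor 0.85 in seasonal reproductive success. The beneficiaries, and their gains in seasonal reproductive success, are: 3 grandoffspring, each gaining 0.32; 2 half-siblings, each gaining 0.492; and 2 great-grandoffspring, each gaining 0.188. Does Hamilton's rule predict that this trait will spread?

Hamilton's rule: the trait is favored when the sum of r·B over every recipient exceeds the actor's cost C.
r to a grandoffspring = 0.25 (two parent–offspring links: r = (1/2)^2 = 1/4).
r to a half-sibling = 1/4 (half-sibs share one parent — one path of length 2: r = (1/2)^2 = 1/4).
r to a great-grandoffspring = 0.125 (three parent–offspring links: r = (1/2)^3 = 1/8).
Summing one r·B term per recipient: 3·0.25·0.32 + 2·0.25·0.492 + 2·0.125·0.188 = 0.533.
0.533 < 0.85: the indirect benefit is less than the cost.

No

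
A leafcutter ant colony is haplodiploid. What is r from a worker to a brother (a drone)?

0.25

Her haploid brother carries none of their father's genes and a random half of their mother's genome; that half matches the maternal half of her own genome with probability 1/2: r = 1/2 · 1/2 = 1/4.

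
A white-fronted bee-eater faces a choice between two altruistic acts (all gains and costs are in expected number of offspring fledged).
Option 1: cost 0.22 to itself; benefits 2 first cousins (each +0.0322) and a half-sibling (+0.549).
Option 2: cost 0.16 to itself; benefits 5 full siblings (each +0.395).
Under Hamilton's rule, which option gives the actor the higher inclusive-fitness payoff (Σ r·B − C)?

Option 2

Option 1: r to a first cousin = 0.125.
Option 1: r to a half-sibling = 0.25.
Option 1: Σ r·B − C = (2·0.125·0.0322 + 1·0.25·0.549) − 0.22 = -0.0747.
Option 2: r to a full sibling = 0.5.
Option 2: Σ r·B − C = (5·0.5·0.395) − 0.16 = 0.8275.
Option 2 has the higher net inclusive-fitness payoff.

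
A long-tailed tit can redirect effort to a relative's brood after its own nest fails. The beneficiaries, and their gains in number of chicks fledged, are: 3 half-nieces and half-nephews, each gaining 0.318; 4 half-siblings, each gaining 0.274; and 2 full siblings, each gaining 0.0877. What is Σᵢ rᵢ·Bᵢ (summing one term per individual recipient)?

0.48095

r to a half-niece or half-nephew = 0.125 (half-aunt/uncle↔niece/nephew: one path of length 3: r = (1/2)^3 = 1/8).
r to a half-sibling = 0.25 (half-sibs share one parent — one path of length 2: r = (1/2)^2 = 1/4).
r to a full sibling = 0.5 (full sibs share both parents — two paths of length 2: r = 2·(1/2)^2 = 1/2).
Summing one r·B term per recipient: 3·0.125·0.318 + 4·0.25·0.274 + 2·0.5·0.0877 = 0.48095.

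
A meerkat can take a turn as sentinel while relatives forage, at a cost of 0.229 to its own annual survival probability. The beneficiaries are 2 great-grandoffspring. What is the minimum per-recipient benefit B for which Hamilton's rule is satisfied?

0.916

r to a great-grandoffspring = 1/8 (three parent–offspring links: r = (1/2)^3 = 1/8).
Hamilton's rule with n recipients of equal r: n·r·B > C, so B > C/(n·r) = 0.229/(2·0.125) = 0.916.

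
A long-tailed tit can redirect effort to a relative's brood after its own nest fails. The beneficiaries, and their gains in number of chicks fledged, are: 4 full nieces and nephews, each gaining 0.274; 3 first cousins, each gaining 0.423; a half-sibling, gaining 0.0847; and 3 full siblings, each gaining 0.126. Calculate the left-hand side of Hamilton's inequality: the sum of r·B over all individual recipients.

0.6428

r to a full niece or nephew = 0.25 (full aunt/uncle↔niece/nephew: two paths of length 3 through the shared grandparent pair: r = 2·(1/2)^3 = 1/4).
r to a first cousin = 0.125 (first cousins share one grandparent pair — two paths of length 4: r = 2·(1/2)^4 = 1/8).
r to a half-sibling = 1/4 (half-sibs share one parent — one path of length 2: r = (1/2)^2 = 1/4).
r to a full sibling = 1/2 (full sibs share both parents — two paths of length 2: r = 2·(1/2)^2 = 1/2).
Summing one r·B term per recipient: 4·0.25·0.274 + 3·0.125·0.423 + 1·0.25·0.0847 + 3·0.5·0.126 = 0.6428.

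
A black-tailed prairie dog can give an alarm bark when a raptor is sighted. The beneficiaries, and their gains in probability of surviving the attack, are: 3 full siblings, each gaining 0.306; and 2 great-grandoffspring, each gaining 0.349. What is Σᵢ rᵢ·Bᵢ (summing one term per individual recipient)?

0.54625

r to a full sibling = 0.5 (full sibs share both parents — two paths of length 2: r = 2·(1/2)^2 = 1/2).
r to a great-grandoffspring = 0.125 (three parent–offspring links: r = (1/2)^3 = 1/8).
Summing one r·B term per recipient: 3·0.5·0.306 + 2·0.125·0.349 = 0.54625.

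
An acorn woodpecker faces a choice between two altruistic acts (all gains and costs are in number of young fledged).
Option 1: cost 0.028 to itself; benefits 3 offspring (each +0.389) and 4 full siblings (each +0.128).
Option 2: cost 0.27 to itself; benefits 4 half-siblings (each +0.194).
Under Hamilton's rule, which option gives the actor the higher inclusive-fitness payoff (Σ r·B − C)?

Option 1: r to an offspring = 0.5.
Option 1: r to a full sibling = 0.5.
Option 1: Σ r·B − C = (3·0.5·0.389 + 4·0.5·0.128) − 0.028 = 0.8115.
Option 2: r to a half-sibling = 0.25.
Option 2: Σ r·B − C = (4·0.25·0.194) − 0.27 = -0.076.
Option 1 has the higher net inclusive-fitness payoff.

Option 1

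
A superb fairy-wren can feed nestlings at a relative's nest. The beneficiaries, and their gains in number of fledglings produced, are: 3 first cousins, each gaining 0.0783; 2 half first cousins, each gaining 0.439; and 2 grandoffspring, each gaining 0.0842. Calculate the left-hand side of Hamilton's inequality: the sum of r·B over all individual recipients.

r to a first cousin = 0.125 (first cousins share one grandparent pair — two paths of length 4: r = 2·(1/2)^4 = 1/8).
r to a half first cousin = 0.0625 (half first cousins share one grandparent — one path of length 4: r = (1/2)^4 = 1/16).
r to a grandoffspring = 1/4 (two parent–offspring links: r = (1/2)^2 = 1/4).
Summing one r·B term per recipient: 3·0.125·0.0783 + 2·0.0625·0.439 + 2·0.25·0.0842 = 0.1263375.

0.1263375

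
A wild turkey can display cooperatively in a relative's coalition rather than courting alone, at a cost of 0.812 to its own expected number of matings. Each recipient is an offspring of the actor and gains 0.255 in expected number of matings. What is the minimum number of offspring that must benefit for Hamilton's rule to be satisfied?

r to an offspring = 1/2 (one parent–offspring link: r = (1/2)^1 = 1/2).
Hamilton's rule: n·r·B > C  ⇒  n > C/(r·B) = 0.812/(0.5·0.255) = 6.369.
The smallest integer exceeding 6.369 is 7.

7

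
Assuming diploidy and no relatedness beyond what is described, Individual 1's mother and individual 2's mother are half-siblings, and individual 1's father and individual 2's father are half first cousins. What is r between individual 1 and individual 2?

Wright's path rule: contributions from independent ancestry routes add.
Individual 1 and individual 2 are related in two ways: half first cousins through their mothers (r = 1/16) and half second cousins through their fathers (r = 1/64).
r = 1/16 + 1/64 = 0.078125.

0.078125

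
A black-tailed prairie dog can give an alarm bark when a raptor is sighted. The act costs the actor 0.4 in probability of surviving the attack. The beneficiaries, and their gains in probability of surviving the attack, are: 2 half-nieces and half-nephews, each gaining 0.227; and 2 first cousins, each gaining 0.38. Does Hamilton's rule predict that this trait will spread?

No

Hamilton's rule: the trait is favored when the sum of r·B over every recipient exceeds the actor's cost C.
r to a half-niece or half-nephew = 0.125 (half-aunt/uncle↔niece/nephew: one path of length 3: r = (1/2)^3 = 1/8).
r to a first cousin = 1/8 (first cousins share one grandparent pair — two paths of length 4: r = 2·(1/2)^4 = 1/8).
Summing one r·B term per recipient: 2·0.125·0.227 + 2·0.125·0.38 = 0.15175.
0.15175 < 0.4: the indirect benefit is less than the cost.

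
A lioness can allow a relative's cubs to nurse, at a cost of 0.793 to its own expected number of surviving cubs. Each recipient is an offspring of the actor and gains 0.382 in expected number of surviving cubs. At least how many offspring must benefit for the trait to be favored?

r to an offspring = 1/2 (one parent–offspring link: r = (1/2)^1 = 1/2).
Hamilton's rule: n·r·B > C  ⇒  n > C/(r·B) = 0.793/(0.5·0.382) = 4.152.
The smallest integer exceeding 4.152 is 5.

5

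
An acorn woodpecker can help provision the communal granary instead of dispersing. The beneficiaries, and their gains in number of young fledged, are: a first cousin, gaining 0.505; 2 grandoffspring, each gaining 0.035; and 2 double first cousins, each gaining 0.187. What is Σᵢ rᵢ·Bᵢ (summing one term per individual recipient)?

0.174125

r to a first cousin = 0.125 (first cousins share one grandparent pair — two paths of length 4: r = 2·(1/2)^4 = 1/8).
r to a grandoffspring = 1/4 (two parent–offspring links: r = (1/2)^2 = 1/4).
r to a double first cousin = 1/4 (double first cousins share both grandparent pairs — four paths of length 4: r = 4·(1/2)^4 = 1/4).
Summing one r·B term per recipient: 1·0.125·0.505 + 2·0.25·0.035 + 2·0.25·0.187 = 0.174125.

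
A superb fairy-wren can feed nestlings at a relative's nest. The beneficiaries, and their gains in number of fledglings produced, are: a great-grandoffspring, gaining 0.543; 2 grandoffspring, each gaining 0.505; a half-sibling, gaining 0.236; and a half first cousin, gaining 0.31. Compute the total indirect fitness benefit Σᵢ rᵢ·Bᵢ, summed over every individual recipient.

0.39875

r to a great-grandoffspring = 0.125 (three parent–offspring links: r = (1/2)^3 = 1/8).
r to a grandoffspring = 1/4 (two parent–offspring links: r = (1/2)^2 = 1/4).
r to a half-sibling = 0.25 (half-sibs share one parent — one path of length 2: r = (1/2)^2 = 1/4).
r to a half first cousin = 0.0625 (half first cousins share one grandparent — one path of length 4: r = (1/2)^4 = 1/16).
Summing one r·B term per recipient: 1·0.125·0.543 + 2·0.25·0.505 + 1·0.25·0.236 + 1·0.0625·0.31 = 0.39875.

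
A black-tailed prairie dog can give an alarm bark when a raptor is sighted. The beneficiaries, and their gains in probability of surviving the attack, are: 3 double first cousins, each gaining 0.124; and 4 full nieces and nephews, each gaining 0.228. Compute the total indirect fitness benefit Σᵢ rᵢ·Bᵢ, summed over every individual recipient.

0.321

r to a double first cousin = 1/4 (double first cousins share both grandparent pairs — four paths of length 4: r = 4·(1/2)^4 = 1/4).
r to a full niece or nephew = 1/4 (full aunt/uncle↔niece/nephew: two paths of length 3 through the shared grandparent pair: r = 2·(1/2)^3 = 1/4).
Summing one r·B term per recipient: 3·0.25·0.124 + 4·0.25·0.228 = 0.321.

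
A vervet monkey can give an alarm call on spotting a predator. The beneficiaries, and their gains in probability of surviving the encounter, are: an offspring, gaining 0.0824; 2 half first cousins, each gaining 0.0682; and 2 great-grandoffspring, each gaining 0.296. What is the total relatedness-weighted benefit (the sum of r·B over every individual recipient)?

0.123725

r to an offspring = 0.5 (one parent–offspring link: r = (1/2)^1 = 1/2).
r to a half first cousin = 1/16 (half first cousins share one grandparent — one path of length 4: r = (1/2)^4 = 1/16).
r to a great-grandoffspring = 0.125 (three parent–offspring links: r = (1/2)^3 = 1/8).
Summing one r·B term per recipient: 1·0.5·0.0824 + 2·0.0625·0.0682 + 2·0.125·0.296 = 0.123725.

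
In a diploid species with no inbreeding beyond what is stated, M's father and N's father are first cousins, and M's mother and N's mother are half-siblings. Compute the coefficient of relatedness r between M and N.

Wright's path rule: contributions from independent ancestry routes add.
M and N are related in two ways: second cousins through their fathers (r = 1/32) and half first cousins through their mothers (r = 1/16).
r = 1/32 + 1/16 = 3/32 = 0.09375.

0.09375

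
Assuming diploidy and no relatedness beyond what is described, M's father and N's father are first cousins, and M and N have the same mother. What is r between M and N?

0.28125

Relatedness sums over independent paths through distinct common ancestors.
M and N are related in two ways: second cousins through their fathers (r = 1/32) and half-sibs through their shared mother (r = 1/4).
r = 1/32 + 1/4 = 9/32 = 0.28125.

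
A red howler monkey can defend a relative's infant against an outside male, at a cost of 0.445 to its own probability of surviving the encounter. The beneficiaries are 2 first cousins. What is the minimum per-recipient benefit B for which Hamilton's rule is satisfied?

r to a first cousin = 0.125 (first cousins share one grandparent pair — two paths of length 4: r = 2·(1/2)^4 = 1/8).
Hamilton's rule with n recipients of equal r: n·r·B > C, so B > C/(n·r) = 0.445/(2·0.125) = 1.78.

1.78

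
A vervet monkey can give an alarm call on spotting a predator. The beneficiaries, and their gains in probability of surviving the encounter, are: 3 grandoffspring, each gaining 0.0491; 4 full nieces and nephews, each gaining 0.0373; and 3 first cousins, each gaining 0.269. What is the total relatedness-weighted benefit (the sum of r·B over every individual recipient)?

0.175

r to a grandoffspring = 0.25 (two parent–offspring links: r = (1/2)^2 = 1/4).
r to a full niece or nephew = 1/4 (full aunt/uncle↔niece/nephew: two paths of length 3 through the shared grandparent pair: r = 2·(1/2)^3 = 1/4).
r to a first cousin = 1/8 (first cousins share one grandparent pair — two paths of length 4: r = 2·(1/2)^4 = 1/8).
Summing one r·B term per recipient: 3·0.25·0.0491 + 4·0.25·0.0373 + 3·0.125·0.269 = 0.175.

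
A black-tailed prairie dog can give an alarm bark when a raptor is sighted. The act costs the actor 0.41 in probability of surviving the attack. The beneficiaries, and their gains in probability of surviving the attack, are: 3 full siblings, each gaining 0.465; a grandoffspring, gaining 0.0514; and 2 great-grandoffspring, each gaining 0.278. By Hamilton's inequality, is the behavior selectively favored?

Hamilton's rule: the trait is favored when the sum of r·B over every recipient exceeds the actor's cost C.
r to a full sibling = 0.5 (full sibs share both parents — two paths of length 2: r = 2·(1/2)^2 = 1/2).
r to a grandoffspring = 0.25 (two parent–offspring links: r = (1/2)^2 = 1/4).
r to a great-grandoffspring = 0.125 (three parent–offspring links: r = (1/2)^3 = 1/8).
Summing one r·B term per recipient: 3·0.5·0.465 + 1·0.25·0.0514 + 2·0.125·0.278 = 0.77985.
0.77985 > 0.41: the indirect benefit exceeds the cost.

Yes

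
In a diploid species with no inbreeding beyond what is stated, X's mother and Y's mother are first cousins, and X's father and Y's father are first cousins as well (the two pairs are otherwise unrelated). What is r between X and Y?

Independent pedigree routes through distinct common ancestors add.
X and Y are related in two ways: second cousins through their mothers (r = 1/32) and second cousins through their fathers (r = 1/32).
r = 1/32 + 1/32 = 1/16 = 0.0625.

0.0625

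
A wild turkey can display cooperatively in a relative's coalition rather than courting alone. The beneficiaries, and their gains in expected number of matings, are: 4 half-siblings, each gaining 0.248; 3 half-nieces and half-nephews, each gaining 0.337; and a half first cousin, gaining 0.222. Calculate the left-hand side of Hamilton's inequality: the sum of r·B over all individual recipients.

0.38825

r to a half-sibling = 0.25 (half-sibs share one parent — one path of length 2: r = (1/2)^2 = 1/4).
r to a half-niece or half-nephew = 0.125 (half-aunt/uncle↔niece/nephew: one path of length 3: r = (1/2)^3 = 1/8).
r to a half first cousin = 0.0625 (half first cousins share one grandparent — one path of length 4: r = (1/2)^4 = 1/16).
Summing one r·B term per recipient: 4·0.25·0.248 + 3·0.125·0.337 + 1·0.0625·0.222 = 0.38825.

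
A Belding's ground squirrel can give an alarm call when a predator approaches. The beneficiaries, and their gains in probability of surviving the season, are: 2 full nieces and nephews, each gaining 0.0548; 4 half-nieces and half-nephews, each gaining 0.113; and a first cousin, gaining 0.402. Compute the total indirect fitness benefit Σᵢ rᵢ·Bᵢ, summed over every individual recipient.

r to a full niece or nephew = 1/4 (full aunt/uncle↔niece/nephew: two paths of length 3 through the shared grandparent pair: r = 2·(1/2)^3 = 1/4).
r to a half-niece or half-nephew = 0.125 (half-aunt/uncle↔niece/nephew: one path of length 3: r = (1/2)^3 = 1/8).
r to a first cousin = 0.125 (first cousins share one grandparent pair — two paths of length 4: r = 2·(1/2)^4 = 1/8).
Summing one r·B term per recipient: 2·0.25·0.0548 + 4·0.125·0.113 + 1·0.125·0.402 = 0.13415.

0.13415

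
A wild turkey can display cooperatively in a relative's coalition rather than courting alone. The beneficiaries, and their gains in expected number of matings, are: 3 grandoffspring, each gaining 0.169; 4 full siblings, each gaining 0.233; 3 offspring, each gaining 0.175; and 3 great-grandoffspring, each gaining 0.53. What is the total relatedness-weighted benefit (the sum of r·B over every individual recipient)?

1.054

r to a grandoffspring = 0.25 (two parent–offspring links: r = (1/2)^2 = 1/4).
r to a full sibling = 1/2 (full sibs share both parents — two paths of length 2: r = 2·(1/2)^2 = 1/2).
r to an offspring = 0.5 (one parent–offspring link: r = (1/2)^1 = 1/2).
r to a great-grandoffspring = 1/8 (three parent–offspring links: r = (1/2)^3 = 1/8).
Summing one r·B term per recipient: 3·0.25·0.169 + 4·0.5·0.233 + 3·0.5·0.175 + 3·0.125·0.53 = 1.054.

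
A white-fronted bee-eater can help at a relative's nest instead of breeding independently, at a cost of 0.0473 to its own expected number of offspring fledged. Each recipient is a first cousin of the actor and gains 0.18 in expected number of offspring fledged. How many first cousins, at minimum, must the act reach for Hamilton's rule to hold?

r to a first cousin = 0.125 (first cousins share one grandparent pair — two paths of length 4: r = 2·(1/2)^4 = 1/8).
Hamilton's rule: n·r·B > C  ⇒  n > C/(r·B) = 0.0473/(0.125·0.18) = 2.102.
The smallest integer exceeding 2.102 is 3.

3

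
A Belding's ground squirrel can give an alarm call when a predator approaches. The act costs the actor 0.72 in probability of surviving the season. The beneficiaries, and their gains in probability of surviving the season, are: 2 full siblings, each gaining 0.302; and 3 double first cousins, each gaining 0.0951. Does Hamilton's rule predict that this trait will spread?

Hamilton's rule: the trait is favored when the sum of r·B over every recipient exceeds the actor's cost C.
r to a full sibling = 0.5 (full sibs share both parents — two paths of length 2: r = 2·(1/2)^2 = 1/2).
r to a double first cousin = 0.25 (double first cousins share both grandparent pairs — four paths of length 4: r = 4·(1/2)^4 = 1/4).
Summing one r·B term per recipient: 2·0.5·0.302 + 3·0.25·0.0951 = 0.373325.
0.373325 < 0.72: the indirect benefit is less than the cost.

No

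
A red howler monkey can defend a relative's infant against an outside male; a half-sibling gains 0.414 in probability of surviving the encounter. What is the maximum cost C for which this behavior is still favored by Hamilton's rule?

r to a half-sibling = 1/4 (half-sibs share one parent — one path of length 2: r = (1/2)^2 = 1/4).
Hamilton's rule: n·r·B > C, so the trait is favored while C < n·r·B = 1·0.25·0.414 = 0.1035.

0.1035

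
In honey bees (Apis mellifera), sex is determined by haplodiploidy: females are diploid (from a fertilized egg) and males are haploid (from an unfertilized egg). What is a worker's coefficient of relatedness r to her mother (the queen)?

One meiotic link between diploid queen and diploid daughter: r = 1/2.

0.5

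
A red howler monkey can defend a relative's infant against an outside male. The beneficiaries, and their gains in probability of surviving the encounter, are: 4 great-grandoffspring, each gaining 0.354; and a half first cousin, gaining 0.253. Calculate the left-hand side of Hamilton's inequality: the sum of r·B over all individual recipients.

0.1928125

r to a great-grandoffspring = 1/8 (three parent–offspring links: r = (1/2)^3 = 1/8).
r to a half first cousin = 1/16 (half first cousins share one grandparent — one path of length 4: r = (1/2)^4 = 1/16).
Summing one r·B term per recipient: 4·0.125·0.354 + 1·0.0625·0.253 = 0.1928125.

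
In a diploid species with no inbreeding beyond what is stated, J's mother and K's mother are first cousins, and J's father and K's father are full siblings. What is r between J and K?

0.15625

With two independent routes of shared ancestry, r is the sum of the two contributions.
J and K are related in two ways: second cousins through their mothers (r = 1/32) and first cousins through their fathers (r = 1/8).
r = 1/32 + 1/8 = 5/32 = 0.15625.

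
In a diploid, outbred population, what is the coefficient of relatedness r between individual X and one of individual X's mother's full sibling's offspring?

0.125

Each parent–offspring link contributes a factor of 1/2, and independent paths through distinct common ancestors add.
First cousins share one grandparent pair — two paths of length 4: r = 2·(1/2)^4 = 1/8.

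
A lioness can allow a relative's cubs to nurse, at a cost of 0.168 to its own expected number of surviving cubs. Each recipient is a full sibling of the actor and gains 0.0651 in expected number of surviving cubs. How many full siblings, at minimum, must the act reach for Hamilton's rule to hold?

6

r to a full sibling = 1/2 (full sibs share both parents — two paths of length 2: r = 2·(1/2)^2 = 1/2).
Hamilton's rule: n·r·B > C  ⇒  n > C/(r·B) = 0.168/(0.5·0.0651) = 5.161.
The smallest integer exceeding 5.161 is 6.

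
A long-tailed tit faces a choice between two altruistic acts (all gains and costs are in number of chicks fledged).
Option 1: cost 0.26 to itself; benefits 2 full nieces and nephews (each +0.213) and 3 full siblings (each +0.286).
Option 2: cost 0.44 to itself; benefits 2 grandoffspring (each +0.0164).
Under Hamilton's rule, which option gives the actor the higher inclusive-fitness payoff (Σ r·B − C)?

Option 1: r to a full niece or nephew = 0.25.
Option 1: r to a full sibling = 0.5.
Option 1: Σ r·B − C = (2·0.25·0.213 + 3·0.5·0.286) − 0.26 = 0.2755.
Option 2: r to a grandoffspring = 0.25.
Option 2: Σ r·B − C = (2·0.25·0.0164) − 0.44 = -0.4318.
Option 1 has the higher net inclusive-fitness payoff.

Option 1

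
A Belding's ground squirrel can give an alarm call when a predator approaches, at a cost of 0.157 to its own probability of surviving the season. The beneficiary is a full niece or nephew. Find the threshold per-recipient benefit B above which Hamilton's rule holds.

0.628

r to a full niece or nephew = 0.25 (full aunt/uncle↔niece/nephew: two paths of length 3 through the shared grandparent pair: r = 2·(1/2)^3 = 1/4).
Hamilton's rule with n recipients of equal r: n·r·B > C, so B > C/(n·r) = 0.157/(1·0.25) = 0.628.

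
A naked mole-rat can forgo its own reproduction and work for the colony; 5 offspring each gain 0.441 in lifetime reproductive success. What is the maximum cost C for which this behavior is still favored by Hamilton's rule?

1.1025

r to an offspring = 0.5 (one parent–offspring link: r = (1/2)^1 = 1/2).
Hamilton's rule: n·r·B > C, so the trait is favored while C < n·r·B = 5·0.5·0.441 = 1.1025.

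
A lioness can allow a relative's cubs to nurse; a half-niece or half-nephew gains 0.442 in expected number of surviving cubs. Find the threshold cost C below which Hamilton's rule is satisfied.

r to a half-niece or half-nephew = 1/8 (half-aunt/uncle↔niece/nephew: one path of length 3: r = (1/2)^3 = 1/8).
Hamilton's rule: n·r·B > C, so the trait is favored while C < n·r·B = 1·0.125·0.442 = 0.05525.

0.05525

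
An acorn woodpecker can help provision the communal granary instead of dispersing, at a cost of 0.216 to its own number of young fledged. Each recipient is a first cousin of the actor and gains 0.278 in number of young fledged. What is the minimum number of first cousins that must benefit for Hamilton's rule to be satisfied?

r to a first cousin = 0.125 (first cousins share one grandparent pair — two paths of length 4: r = 2·(1/2)^4 = 1/8).
Hamilton's rule: n·r·B > C  ⇒  n > C/(r·B) = 0.216/(0.125·0.278) = 6.216.
The smallest integer exceeding 6.216 is 7.

7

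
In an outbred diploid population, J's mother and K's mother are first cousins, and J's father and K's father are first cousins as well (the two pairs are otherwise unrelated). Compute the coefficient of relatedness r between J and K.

Relatedness sums over independent paths through distinct common ancestors.
J and K are related in two ways: second cousins through their mothers (r = 1/32) and second cousins through their fathers (r = 1/32).
r = 1/32 + 1/32 = 0.0625.

0.0625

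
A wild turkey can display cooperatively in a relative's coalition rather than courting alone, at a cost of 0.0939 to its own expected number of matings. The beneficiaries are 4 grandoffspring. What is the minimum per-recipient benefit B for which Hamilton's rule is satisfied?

r to a grandoffspring = 1/4 (two parent–offspring links: r = (1/2)^2 = 1/4).
Hamilton's rule with n recipients of equal r: n·r·B > C, so B > C/(n·r) = 0.0939/(4·0.25) = 0.0939.

0.0939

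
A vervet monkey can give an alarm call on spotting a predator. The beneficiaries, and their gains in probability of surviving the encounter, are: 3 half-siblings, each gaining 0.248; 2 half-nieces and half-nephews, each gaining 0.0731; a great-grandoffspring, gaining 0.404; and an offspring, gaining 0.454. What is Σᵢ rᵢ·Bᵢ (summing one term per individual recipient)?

r to a half-sibling = 1/4 (half-sibs share one parent — one path of length 2: r = (1/2)^2 = 1/4).
r to a half-niece or half-nephew = 0.125 (half-aunt/uncle↔niece/nephew: one path of length 3: r = (1/2)^3 = 1/8).
r to a great-grandoffspring = 0.125 (three parent–offspring links: r = (1/2)^3 = 1/8).
r to an offspring = 0.5 (one parent–offspring link: r = (1/2)^1 = 1/2).
Summing one r·B term per recipient: 3·0.25·0.248 + 2·0.125·0.0731 + 1·0.125·0.404 + 1·0.5·0.454 = 0.481775.

0.481775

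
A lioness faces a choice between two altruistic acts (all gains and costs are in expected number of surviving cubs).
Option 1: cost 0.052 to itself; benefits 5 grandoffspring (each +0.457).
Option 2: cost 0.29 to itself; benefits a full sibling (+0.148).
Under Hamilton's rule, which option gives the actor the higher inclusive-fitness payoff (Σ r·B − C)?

Option 1

Option 1: r to a grandoffspring = 0.25.
Option 1: Σ r·B − C = (5·0.25·0.457) − 0.052 = 0.51925.
Option 2: r to a full sibling = 0.5.
Option 2: Σ r·B − C = (1·0.5·0.148) − 0.29 = -0.216.
Option 1 has the higher net inclusive-fitness payoff.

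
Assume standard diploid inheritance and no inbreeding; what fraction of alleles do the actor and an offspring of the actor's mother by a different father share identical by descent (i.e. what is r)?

Each parent–offspring link contributes a factor of 1/2, and independent paths through distinct common ancestors add.
Half-sibs share one parent — one path of length 2: r = (1/2)^2 = 1/4.

0.25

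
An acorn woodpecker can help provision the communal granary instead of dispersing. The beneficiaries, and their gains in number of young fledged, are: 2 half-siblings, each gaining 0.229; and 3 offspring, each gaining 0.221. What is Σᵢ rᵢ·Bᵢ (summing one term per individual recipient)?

r to a half-sibling = 0.25 (half-sibs share one parent — one path of length 2: r = (1/2)^2 = 1/4).
r to an offspring = 1/2 (one parent–offspring link: r = (1/2)^1 = 1/2).
Summing one r·B term per recipient: 2·0.25·0.229 + 3·0.5·0.221 = 0.446.

0.446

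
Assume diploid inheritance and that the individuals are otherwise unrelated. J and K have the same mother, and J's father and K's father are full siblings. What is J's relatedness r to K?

With two independent routes of shared ancestry, r is the sum of the two contributions.
J and K are related in two ways: half-sibs through their shared mother (r = 1/4) and first cousins through their fathers (r = 1/8).
r = 1/4 + 1/8 = 3/8 = 0.375.

0.375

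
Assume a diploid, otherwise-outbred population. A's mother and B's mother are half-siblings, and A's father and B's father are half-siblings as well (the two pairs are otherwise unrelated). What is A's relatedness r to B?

0.125

With two independent routes of shared ancestry, r is the sum of the two contributions.
A and B are related in two ways: half first cousins through their mothers (r = 1/16) and half first cousins through their fathers (r = 1/16).
r = 1/16 + 1/16 = 0.125.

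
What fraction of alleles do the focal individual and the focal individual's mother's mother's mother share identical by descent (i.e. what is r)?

0.125

Each parent–offspring link contributes a factor of 1/2, and independent paths through distinct common ancestors add.
Three parent–offspring links: r = (1/2)^3 = 1/8.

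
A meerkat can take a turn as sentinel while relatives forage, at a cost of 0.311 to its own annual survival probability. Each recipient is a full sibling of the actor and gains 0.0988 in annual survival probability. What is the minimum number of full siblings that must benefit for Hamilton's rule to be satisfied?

r to a full sibling = 0.5 (full sibs share both parents — two paths of length 2: r = 2·(1/2)^2 = 1/2).
Hamilton's rule: n·r·B > C  ⇒  n > C/(r·B) = 0.311/(0.5·0.0988) = 6.296.
The smallest integer exceeding 6.296 is 7.

7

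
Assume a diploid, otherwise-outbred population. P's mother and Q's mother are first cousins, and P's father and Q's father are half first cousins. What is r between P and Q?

0.046875

Relatedness sums over independent paths through distinct common ancestors.
P and Q are related in two ways: second cousins through their mothers (r = 1/32) and half second cousins through their fathers (r = 1/64).
r = 1/32 + 1/64 = 0.046875.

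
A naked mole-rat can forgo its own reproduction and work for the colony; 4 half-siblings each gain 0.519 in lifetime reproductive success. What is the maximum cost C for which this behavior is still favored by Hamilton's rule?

r to a half-sibling = 1/4 (half-sibs share one parent — one path of length 2: r = (1/2)^2 = 1/4).
Hamilton's rule: n·r·B > C, so the trait is favored while C < n·r·B = 4·0.25·0.519 = 0.519.

0.519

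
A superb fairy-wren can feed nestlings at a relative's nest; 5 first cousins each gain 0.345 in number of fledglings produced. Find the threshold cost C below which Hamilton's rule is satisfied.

r to a first cousin = 1/8 (first cousins share one grandparent pair — two paths of length 4: r = 2·(1/2)^4 = 1/8).
Hamilton's rule: n·r·B > C, so the trait is favored while C < n·r·B = 5·0.125·0.345 = 0.215625.

0.215625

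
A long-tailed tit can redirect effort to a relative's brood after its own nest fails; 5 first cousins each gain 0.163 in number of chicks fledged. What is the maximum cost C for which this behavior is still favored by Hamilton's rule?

0.101875

r to a first cousin = 1/8 (first cousins share one grandparent pair — two paths of length 4: r = 2·(1/2)^4 = 1/8).
Hamilton's rule: n·r·B > C, so the trait is favored while C < n·r·B = 5·0.125·0.163 = 0.101875.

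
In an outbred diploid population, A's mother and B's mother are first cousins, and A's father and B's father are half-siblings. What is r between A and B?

0.09375

With two independent routes of shared ancestry, r is the sum of the two contributions.
A and B are related in two ways: second cousins through their mothers (r = 1/32) and half first cousins through their fathers (r = 1/16).
r = 1/32 + 1/16 = 3/32 = 0.09375.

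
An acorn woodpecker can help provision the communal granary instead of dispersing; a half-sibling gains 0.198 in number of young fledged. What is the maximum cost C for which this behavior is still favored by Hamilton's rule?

0.0495

r to a half-sibling = 0.25 (half-sibs share one parent — one path of length 2: r = (1/2)^2 = 1/4).
Hamilton's rule: n·r·B > C, so the trait is favored while C < n·r·B = 1·0.25·0.198 = 0.0495.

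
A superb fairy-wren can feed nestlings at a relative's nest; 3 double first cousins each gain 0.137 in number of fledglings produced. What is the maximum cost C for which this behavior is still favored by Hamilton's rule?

0.10275

r to a double first cousin = 0.25 (double first cousins share both grandparent pairs — four paths of length 4: r = 4·(1/2)^4 = 1/4).
Hamilton's rule: n·r·B > C, so the trait is favored while C < n·r·B = 3·0.25·0.137 = 0.10275.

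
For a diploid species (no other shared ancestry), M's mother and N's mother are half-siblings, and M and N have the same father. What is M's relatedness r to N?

0.3125

Wright's path rule: contributions from independent ancestry routes add.
M and N are related in two ways: half first cousins through their mothers (r = 1/16) and half-sibs through their shared father (r = 1/4).
r = 1/16 + 1/4 = 0.3125.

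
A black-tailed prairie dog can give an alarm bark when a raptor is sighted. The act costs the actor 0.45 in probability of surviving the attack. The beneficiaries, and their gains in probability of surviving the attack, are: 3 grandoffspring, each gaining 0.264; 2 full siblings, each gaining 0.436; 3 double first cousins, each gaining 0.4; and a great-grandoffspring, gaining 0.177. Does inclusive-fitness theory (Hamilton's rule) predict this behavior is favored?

Yes

Hamilton's rule: the trait is favored when the sum of r·B over every recipient exceeds the actor's cost C.
r to a grandoffspring = 0.25 (two parent–offspring links: r = (1/2)^2 = 1/4).
r to a full sibling = 0.5 (full sibs share both parents — two paths of length 2: r = 2·(1/2)^2 = 1/2).
r to a double first cousin = 1/4 (double first cousins share both grandparent pairs — four paths of length 4: r = 4·(1/2)^4 = 1/4).
r to a great-grandoffspring = 0.125 (three parent–offspring links: r = (1/2)^3 = 1/8).
Summing one r·B term per recipient: 3·0.25·0.264 + 2·0.5·0.436 + 3·0.25·0.4 + 1·0.125·0.177 = 0.956125.
0.956125 > 0.45: the indirect benefit exceeds the cost.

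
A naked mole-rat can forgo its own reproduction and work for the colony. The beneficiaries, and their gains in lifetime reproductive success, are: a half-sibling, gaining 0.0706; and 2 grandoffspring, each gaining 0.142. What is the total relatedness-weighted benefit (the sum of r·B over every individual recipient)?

0.08865

r to a half-sibling = 0.25 (half-sibs share one parent — one path of length 2: r = (1/2)^2 = 1/4).
r to a grandoffspring = 1/4 (two parent–offspring links: r = (1/2)^2 = 1/4).
Summing one r·B term per recipient: 1·0.25·0.0706 + 2·0.25·0.142 = 0.08865.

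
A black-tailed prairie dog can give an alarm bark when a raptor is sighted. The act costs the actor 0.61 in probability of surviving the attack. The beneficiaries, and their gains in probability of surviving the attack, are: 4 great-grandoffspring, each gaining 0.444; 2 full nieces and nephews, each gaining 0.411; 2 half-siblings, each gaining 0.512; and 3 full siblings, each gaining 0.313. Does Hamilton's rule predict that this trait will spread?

Hamilton's rule: the trait is favored when the sum of r·B over every recipient exceeds the actor's cost C.
r to a great-grandoffspring = 1/8 (three parent–offspring links: r = (1/2)^3 = 1/8).
r to a full niece or nephew = 1/4 (full aunt/uncle↔niece/nephew: two paths of length 3 through the shared grandparent pair: r = 2·(1/2)^3 = 1/4).
r to a half-sibling = 1/4 (half-sibs share one parent — one path of length 2: r = (1/2)^2 = 1/4).
r to a full sibling = 0.5 (full sibs share both parents — two paths of length 2: r = 2·(1/2)^2 = 1/2).
Summing one r·B term per recipient: 4·0.125·0.444 + 2·0.25·0.411 + 2·0.25·0.512 + 3·0.5·0.313 = 1.153.
1.153 > 0.61: the indirect benefit exceeds the cost.

Yes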